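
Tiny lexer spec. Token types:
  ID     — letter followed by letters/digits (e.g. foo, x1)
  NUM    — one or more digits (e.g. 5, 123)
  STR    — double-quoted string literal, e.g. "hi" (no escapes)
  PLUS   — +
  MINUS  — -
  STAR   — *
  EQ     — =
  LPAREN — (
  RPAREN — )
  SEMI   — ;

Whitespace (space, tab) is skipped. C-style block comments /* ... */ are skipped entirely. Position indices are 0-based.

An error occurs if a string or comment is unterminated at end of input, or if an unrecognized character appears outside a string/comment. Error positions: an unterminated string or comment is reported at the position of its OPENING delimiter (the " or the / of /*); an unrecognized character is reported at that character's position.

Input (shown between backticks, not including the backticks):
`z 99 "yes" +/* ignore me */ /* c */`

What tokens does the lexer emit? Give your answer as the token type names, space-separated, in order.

Answer: ID NUM STR PLUS

Derivation:
pos=0: emit ID 'z' (now at pos=1)
pos=2: emit NUM '99' (now at pos=4)
pos=5: enter STRING mode
pos=5: emit STR "yes" (now at pos=10)
pos=11: emit PLUS '+'
pos=12: enter COMMENT mode (saw '/*')
exit COMMENT mode (now at pos=27)
pos=28: enter COMMENT mode (saw '/*')
exit COMMENT mode (now at pos=35)
DONE. 4 tokens: [ID, NUM, STR, PLUS]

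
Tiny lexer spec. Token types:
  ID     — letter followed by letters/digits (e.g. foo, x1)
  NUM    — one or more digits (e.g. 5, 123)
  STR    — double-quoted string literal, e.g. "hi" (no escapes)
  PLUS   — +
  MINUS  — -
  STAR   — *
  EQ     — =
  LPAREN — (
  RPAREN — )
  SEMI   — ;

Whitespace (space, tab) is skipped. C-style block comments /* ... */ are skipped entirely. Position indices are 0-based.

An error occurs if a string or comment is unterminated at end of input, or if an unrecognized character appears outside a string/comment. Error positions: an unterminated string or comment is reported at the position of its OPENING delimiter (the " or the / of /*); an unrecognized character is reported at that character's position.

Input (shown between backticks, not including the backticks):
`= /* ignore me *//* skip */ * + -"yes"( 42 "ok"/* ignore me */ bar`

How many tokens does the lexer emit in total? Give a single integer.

pos=0: emit EQ '='
pos=2: enter COMMENT mode (saw '/*')
exit COMMENT mode (now at pos=17)
pos=17: enter COMMENT mode (saw '/*')
exit COMMENT mode (now at pos=27)
pos=28: emit STAR '*'
pos=30: emit PLUS '+'
pos=32: emit MINUS '-'
pos=33: enter STRING mode
pos=33: emit STR "yes" (now at pos=38)
pos=38: emit LPAREN '('
pos=40: emit NUM '42' (now at pos=42)
pos=43: enter STRING mode
pos=43: emit STR "ok" (now at pos=47)
pos=47: enter COMMENT mode (saw '/*')
exit COMMENT mode (now at pos=62)
pos=63: emit ID 'bar' (now at pos=66)
DONE. 9 tokens: [EQ, STAR, PLUS, MINUS, STR, LPAREN, NUM, STR, ID]

Answer: 9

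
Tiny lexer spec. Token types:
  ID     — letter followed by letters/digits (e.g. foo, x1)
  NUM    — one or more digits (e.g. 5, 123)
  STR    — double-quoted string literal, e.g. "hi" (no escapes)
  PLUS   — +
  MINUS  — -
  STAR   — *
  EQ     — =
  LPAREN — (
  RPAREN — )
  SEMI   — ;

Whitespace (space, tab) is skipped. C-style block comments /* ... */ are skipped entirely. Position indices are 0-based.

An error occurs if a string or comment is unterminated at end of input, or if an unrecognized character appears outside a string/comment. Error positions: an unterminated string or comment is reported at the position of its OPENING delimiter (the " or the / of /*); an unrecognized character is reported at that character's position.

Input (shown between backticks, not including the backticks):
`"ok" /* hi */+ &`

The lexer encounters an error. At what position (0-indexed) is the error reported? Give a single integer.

pos=0: enter STRING mode
pos=0: emit STR "ok" (now at pos=4)
pos=5: enter COMMENT mode (saw '/*')
exit COMMENT mode (now at pos=13)
pos=13: emit PLUS '+'
pos=15: ERROR — unrecognized char '&'

Answer: 15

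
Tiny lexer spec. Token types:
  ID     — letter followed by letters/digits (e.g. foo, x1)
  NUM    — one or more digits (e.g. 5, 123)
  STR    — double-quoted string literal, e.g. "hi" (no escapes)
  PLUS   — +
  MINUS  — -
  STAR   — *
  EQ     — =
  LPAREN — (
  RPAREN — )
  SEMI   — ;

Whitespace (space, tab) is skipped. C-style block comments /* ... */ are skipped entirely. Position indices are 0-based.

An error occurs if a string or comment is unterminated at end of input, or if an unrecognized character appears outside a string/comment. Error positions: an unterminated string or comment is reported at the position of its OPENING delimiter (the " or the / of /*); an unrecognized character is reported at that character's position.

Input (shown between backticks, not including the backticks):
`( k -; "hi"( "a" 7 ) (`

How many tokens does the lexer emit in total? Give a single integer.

Answer: 10

Derivation:
pos=0: emit LPAREN '('
pos=2: emit ID 'k' (now at pos=3)
pos=4: emit MINUS '-'
pos=5: emit SEMI ';'
pos=7: enter STRING mode
pos=7: emit STR "hi" (now at pos=11)
pos=11: emit LPAREN '('
pos=13: enter STRING mode
pos=13: emit STR "a" (now at pos=16)
pos=17: emit NUM '7' (now at pos=18)
pos=19: emit RPAREN ')'
pos=21: emit LPAREN '('
DONE. 10 tokens: [LPAREN, ID, MINUS, SEMI, STR, LPAREN, STR, NUM, RPAREN, LPAREN]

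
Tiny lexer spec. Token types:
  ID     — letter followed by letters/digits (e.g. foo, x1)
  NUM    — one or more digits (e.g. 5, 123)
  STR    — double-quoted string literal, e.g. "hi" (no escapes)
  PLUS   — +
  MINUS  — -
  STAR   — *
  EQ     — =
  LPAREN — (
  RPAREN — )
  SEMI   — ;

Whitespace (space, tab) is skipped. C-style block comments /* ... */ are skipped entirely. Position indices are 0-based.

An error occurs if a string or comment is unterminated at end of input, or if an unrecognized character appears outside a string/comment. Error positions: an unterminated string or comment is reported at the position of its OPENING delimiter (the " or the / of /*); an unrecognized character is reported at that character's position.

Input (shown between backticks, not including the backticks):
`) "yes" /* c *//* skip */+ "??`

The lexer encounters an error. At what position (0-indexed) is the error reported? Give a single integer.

pos=0: emit RPAREN ')'
pos=2: enter STRING mode
pos=2: emit STR "yes" (now at pos=7)
pos=8: enter COMMENT mode (saw '/*')
exit COMMENT mode (now at pos=15)
pos=15: enter COMMENT mode (saw '/*')
exit COMMENT mode (now at pos=25)
pos=25: emit PLUS '+'
pos=27: enter STRING mode
pos=27: ERROR — unterminated string

Answer: 27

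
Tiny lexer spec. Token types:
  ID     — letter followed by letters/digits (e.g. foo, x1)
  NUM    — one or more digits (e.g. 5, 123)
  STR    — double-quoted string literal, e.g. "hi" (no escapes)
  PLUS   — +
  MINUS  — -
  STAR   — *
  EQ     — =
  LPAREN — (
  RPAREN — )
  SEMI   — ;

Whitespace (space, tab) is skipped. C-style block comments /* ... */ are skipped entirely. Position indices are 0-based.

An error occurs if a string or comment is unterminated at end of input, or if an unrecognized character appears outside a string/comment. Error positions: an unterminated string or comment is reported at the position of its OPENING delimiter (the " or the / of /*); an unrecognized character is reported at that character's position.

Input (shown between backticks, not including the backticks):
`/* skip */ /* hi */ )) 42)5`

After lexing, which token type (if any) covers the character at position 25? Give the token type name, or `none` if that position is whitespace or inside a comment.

pos=0: enter COMMENT mode (saw '/*')
exit COMMENT mode (now at pos=10)
pos=11: enter COMMENT mode (saw '/*')
exit COMMENT mode (now at pos=19)
pos=20: emit RPAREN ')'
pos=21: emit RPAREN ')'
pos=23: emit NUM '42' (now at pos=25)
pos=25: emit RPAREN ')'
pos=26: emit NUM '5' (now at pos=27)
DONE. 5 tokens: [RPAREN, RPAREN, NUM, RPAREN, NUM]
Position 25: char is ')' -> RPAREN

Answer: RPAREN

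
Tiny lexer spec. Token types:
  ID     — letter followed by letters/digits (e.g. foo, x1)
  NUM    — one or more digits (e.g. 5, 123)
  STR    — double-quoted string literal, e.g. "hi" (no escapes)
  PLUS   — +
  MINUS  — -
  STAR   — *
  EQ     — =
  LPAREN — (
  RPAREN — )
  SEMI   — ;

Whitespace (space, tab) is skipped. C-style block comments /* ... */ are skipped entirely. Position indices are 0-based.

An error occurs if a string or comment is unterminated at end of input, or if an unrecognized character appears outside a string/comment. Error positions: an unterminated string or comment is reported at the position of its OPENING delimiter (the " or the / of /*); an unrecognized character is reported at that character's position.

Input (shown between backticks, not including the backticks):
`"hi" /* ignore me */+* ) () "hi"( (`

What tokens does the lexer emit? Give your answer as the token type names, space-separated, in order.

Answer: STR PLUS STAR RPAREN LPAREN RPAREN STR LPAREN LPAREN

Derivation:
pos=0: enter STRING mode
pos=0: emit STR "hi" (now at pos=4)
pos=5: enter COMMENT mode (saw '/*')
exit COMMENT mode (now at pos=20)
pos=20: emit PLUS '+'
pos=21: emit STAR '*'
pos=23: emit RPAREN ')'
pos=25: emit LPAREN '('
pos=26: emit RPAREN ')'
pos=28: enter STRING mode
pos=28: emit STR "hi" (now at pos=32)
pos=32: emit LPAREN '('
pos=34: emit LPAREN '('
DONE. 9 tokens: [STR, PLUS, STAR, RPAREN, LPAREN, RPAREN, STR, LPAREN, LPAREN]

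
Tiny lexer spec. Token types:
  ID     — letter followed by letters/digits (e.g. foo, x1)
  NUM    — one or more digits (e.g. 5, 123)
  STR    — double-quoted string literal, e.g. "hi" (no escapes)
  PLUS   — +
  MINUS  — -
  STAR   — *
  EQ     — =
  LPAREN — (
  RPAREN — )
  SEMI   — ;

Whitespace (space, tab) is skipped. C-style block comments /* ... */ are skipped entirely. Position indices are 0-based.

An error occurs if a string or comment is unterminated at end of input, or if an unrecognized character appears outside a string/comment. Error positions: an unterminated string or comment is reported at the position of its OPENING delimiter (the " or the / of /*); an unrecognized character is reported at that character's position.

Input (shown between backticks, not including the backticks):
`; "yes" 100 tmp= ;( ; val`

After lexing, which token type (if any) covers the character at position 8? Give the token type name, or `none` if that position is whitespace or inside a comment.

pos=0: emit SEMI ';'
pos=2: enter STRING mode
pos=2: emit STR "yes" (now at pos=7)
pos=8: emit NUM '100' (now at pos=11)
pos=12: emit ID 'tmp' (now at pos=15)
pos=15: emit EQ '='
pos=17: emit SEMI ';'
pos=18: emit LPAREN '('
pos=20: emit SEMI ';'
pos=22: emit ID 'val' (now at pos=25)
DONE. 9 tokens: [SEMI, STR, NUM, ID, EQ, SEMI, LPAREN, SEMI, ID]
Position 8: char is '1' -> NUM

Answer: NUM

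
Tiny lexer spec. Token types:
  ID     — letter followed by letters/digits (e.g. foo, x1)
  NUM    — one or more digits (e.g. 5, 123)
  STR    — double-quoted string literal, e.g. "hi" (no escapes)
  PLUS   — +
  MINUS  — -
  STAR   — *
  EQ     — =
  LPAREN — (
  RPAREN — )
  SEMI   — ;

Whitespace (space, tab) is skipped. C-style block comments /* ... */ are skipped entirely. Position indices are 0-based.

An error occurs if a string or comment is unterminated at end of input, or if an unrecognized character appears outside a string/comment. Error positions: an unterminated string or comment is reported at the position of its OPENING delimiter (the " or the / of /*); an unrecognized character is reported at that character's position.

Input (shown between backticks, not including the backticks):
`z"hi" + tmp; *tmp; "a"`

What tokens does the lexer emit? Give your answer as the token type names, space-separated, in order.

pos=0: emit ID 'z' (now at pos=1)
pos=1: enter STRING mode
pos=1: emit STR "hi" (now at pos=5)
pos=6: emit PLUS '+'
pos=8: emit ID 'tmp' (now at pos=11)
pos=11: emit SEMI ';'
pos=13: emit STAR '*'
pos=14: emit ID 'tmp' (now at pos=17)
pos=17: emit SEMI ';'
pos=19: enter STRING mode
pos=19: emit STR "a" (now at pos=22)
DONE. 9 tokens: [ID, STR, PLUS, ID, SEMI, STAR, ID, SEMI, STR]

Answer: ID STR PLUS ID SEMI STAR ID SEMI STR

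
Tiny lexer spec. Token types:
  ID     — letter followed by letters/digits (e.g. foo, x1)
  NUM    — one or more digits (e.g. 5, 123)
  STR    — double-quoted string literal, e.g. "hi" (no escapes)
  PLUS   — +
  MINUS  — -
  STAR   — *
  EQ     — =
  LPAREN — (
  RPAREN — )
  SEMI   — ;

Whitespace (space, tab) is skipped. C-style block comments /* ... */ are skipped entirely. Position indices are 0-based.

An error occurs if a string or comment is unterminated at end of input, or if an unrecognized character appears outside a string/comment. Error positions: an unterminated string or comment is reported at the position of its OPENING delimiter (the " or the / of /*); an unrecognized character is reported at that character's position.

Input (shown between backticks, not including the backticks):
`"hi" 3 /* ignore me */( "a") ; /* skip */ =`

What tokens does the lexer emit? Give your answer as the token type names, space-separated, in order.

pos=0: enter STRING mode
pos=0: emit STR "hi" (now at pos=4)
pos=5: emit NUM '3' (now at pos=6)
pos=7: enter COMMENT mode (saw '/*')
exit COMMENT mode (now at pos=22)
pos=22: emit LPAREN '('
pos=24: enter STRING mode
pos=24: emit STR "a" (now at pos=27)
pos=27: emit RPAREN ')'
pos=29: emit SEMI ';'
pos=31: enter COMMENT mode (saw '/*')
exit COMMENT mode (now at pos=41)
pos=42: emit EQ '='
DONE. 7 tokens: [STR, NUM, LPAREN, STR, RPAREN, SEMI, EQ]

Answer: STR NUM LPAREN STR RPAREN SEMI EQ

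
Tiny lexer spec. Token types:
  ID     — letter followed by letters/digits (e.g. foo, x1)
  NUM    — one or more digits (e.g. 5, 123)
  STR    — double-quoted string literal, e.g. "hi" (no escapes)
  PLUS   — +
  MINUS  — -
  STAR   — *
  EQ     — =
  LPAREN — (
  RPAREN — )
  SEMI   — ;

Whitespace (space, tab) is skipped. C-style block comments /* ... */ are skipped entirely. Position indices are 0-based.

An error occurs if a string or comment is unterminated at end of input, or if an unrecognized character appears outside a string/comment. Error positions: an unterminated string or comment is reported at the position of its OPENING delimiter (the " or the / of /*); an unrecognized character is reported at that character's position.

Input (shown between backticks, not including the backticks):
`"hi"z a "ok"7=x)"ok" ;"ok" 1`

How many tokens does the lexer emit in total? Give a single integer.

Answer: 12

Derivation:
pos=0: enter STRING mode
pos=0: emit STR "hi" (now at pos=4)
pos=4: emit ID 'z' (now at pos=5)
pos=6: emit ID 'a' (now at pos=7)
pos=8: enter STRING mode
pos=8: emit STR "ok" (now at pos=12)
pos=12: emit NUM '7' (now at pos=13)
pos=13: emit EQ '='
pos=14: emit ID 'x' (now at pos=15)
pos=15: emit RPAREN ')'
pos=16: enter STRING mode
pos=16: emit STR "ok" (now at pos=20)
pos=21: emit SEMI ';'
pos=22: enter STRING mode
pos=22: emit STR "ok" (now at pos=26)
pos=27: emit NUM '1' (now at pos=28)
DONE. 12 tokens: [STR, ID, ID, STR, NUM, EQ, ID, RPAREN, STR, SEMI, STR, NUM]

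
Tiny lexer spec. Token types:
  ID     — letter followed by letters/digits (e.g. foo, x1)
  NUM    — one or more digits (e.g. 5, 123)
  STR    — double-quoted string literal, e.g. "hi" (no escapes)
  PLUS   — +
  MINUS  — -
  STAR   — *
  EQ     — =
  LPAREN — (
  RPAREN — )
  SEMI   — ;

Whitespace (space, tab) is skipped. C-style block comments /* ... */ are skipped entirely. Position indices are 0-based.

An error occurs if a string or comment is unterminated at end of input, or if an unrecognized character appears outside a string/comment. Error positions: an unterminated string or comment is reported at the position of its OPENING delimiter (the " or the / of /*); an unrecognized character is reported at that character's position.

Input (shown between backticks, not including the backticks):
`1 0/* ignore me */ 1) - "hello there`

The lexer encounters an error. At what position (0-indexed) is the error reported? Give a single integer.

pos=0: emit NUM '1' (now at pos=1)
pos=2: emit NUM '0' (now at pos=3)
pos=3: enter COMMENT mode (saw '/*')
exit COMMENT mode (now at pos=18)
pos=19: emit NUM '1' (now at pos=20)
pos=20: emit RPAREN ')'
pos=22: emit MINUS '-'
pos=24: enter STRING mode
pos=24: ERROR — unterminated string

Answer: 24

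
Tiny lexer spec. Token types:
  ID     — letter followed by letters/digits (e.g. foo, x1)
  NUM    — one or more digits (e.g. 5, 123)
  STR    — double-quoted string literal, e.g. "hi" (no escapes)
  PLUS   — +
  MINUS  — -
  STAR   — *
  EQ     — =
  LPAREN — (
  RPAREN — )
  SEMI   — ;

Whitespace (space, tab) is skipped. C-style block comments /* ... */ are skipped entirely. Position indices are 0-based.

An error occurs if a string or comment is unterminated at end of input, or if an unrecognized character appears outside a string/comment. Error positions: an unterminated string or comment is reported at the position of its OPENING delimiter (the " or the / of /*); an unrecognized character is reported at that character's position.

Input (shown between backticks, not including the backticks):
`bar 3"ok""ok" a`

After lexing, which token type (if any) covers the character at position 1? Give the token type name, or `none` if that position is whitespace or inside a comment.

pos=0: emit ID 'bar' (now at pos=3)
pos=4: emit NUM '3' (now at pos=5)
pos=5: enter STRING mode
pos=5: emit STR "ok" (now at pos=9)
pos=9: enter STRING mode
pos=9: emit STR "ok" (now at pos=13)
pos=14: emit ID 'a' (now at pos=15)
DONE. 5 tokens: [ID, NUM, STR, STR, ID]
Position 1: char is 'a' -> ID

Answer: ID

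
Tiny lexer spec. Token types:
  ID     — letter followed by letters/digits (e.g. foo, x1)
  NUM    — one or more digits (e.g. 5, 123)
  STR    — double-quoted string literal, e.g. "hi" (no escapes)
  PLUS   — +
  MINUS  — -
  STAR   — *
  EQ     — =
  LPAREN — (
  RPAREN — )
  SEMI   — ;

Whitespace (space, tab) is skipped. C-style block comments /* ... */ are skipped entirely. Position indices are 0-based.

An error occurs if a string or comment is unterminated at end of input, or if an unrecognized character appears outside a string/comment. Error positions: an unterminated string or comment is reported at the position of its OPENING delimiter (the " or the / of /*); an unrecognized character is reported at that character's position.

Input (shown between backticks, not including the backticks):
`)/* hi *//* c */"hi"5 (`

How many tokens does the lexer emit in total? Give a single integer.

pos=0: emit RPAREN ')'
pos=1: enter COMMENT mode (saw '/*')
exit COMMENT mode (now at pos=9)
pos=9: enter COMMENT mode (saw '/*')
exit COMMENT mode (now at pos=16)
pos=16: enter STRING mode
pos=16: emit STR "hi" (now at pos=20)
pos=20: emit NUM '5' (now at pos=21)
pos=22: emit LPAREN '('
DONE. 4 tokens: [RPAREN, STR, NUM, LPAREN]

Answer: 4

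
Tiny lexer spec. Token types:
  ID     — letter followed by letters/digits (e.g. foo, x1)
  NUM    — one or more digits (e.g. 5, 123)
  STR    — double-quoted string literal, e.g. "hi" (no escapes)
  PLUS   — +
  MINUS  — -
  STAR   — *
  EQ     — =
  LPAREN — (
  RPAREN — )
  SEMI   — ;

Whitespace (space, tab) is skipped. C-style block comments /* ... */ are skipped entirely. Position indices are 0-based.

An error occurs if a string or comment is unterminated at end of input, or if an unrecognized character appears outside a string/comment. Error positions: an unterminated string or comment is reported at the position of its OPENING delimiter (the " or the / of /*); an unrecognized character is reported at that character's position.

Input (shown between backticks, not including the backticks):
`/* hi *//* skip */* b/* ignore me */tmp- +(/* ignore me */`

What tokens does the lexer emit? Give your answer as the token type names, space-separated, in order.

pos=0: enter COMMENT mode (saw '/*')
exit COMMENT mode (now at pos=8)
pos=8: enter COMMENT mode (saw '/*')
exit COMMENT mode (now at pos=18)
pos=18: emit STAR '*'
pos=20: emit ID 'b' (now at pos=21)
pos=21: enter COMMENT mode (saw '/*')
exit COMMENT mode (now at pos=36)
pos=36: emit ID 'tmp' (now at pos=39)
pos=39: emit MINUS '-'
pos=41: emit PLUS '+'
pos=42: emit LPAREN '('
pos=43: enter COMMENT mode (saw '/*')
exit COMMENT mode (now at pos=58)
DONE. 6 tokens: [STAR, ID, ID, MINUS, PLUS, LPAREN]

Answer: STAR ID ID MINUS PLUS LPAREN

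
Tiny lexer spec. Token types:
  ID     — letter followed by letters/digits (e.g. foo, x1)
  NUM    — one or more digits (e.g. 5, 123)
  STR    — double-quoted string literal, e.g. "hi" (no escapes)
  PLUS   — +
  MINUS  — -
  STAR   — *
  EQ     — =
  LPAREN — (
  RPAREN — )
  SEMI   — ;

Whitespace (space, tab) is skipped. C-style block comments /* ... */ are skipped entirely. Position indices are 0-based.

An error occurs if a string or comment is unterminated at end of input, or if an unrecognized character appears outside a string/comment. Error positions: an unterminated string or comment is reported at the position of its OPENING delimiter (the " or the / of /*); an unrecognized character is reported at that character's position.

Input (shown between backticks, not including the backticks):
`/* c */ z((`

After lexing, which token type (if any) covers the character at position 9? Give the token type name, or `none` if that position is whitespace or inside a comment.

Answer: LPAREN

Derivation:
pos=0: enter COMMENT mode (saw '/*')
exit COMMENT mode (now at pos=7)
pos=8: emit ID 'z' (now at pos=9)
pos=9: emit LPAREN '('
pos=10: emit LPAREN '('
DONE. 3 tokens: [ID, LPAREN, LPAREN]
Position 9: char is '(' -> LPAREN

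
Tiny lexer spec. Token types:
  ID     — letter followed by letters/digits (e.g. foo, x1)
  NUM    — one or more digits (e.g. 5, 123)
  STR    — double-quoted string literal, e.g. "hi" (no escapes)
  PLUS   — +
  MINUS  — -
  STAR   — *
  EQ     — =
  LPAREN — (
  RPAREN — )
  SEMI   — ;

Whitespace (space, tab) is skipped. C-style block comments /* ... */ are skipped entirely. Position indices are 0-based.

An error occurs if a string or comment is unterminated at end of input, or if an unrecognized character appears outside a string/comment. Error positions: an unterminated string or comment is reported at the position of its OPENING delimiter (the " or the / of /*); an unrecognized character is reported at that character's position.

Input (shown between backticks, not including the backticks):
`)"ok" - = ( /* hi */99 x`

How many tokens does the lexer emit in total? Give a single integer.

pos=0: emit RPAREN ')'
pos=1: enter STRING mode
pos=1: emit STR "ok" (now at pos=5)
pos=6: emit MINUS '-'
pos=8: emit EQ '='
pos=10: emit LPAREN '('
pos=12: enter COMMENT mode (saw '/*')
exit COMMENT mode (now at pos=20)
pos=20: emit NUM '99' (now at pos=22)
pos=23: emit ID 'x' (now at pos=24)
DONE. 7 tokens: [RPAREN, STR, MINUS, EQ, LPAREN, NUM, ID]

Answer: 7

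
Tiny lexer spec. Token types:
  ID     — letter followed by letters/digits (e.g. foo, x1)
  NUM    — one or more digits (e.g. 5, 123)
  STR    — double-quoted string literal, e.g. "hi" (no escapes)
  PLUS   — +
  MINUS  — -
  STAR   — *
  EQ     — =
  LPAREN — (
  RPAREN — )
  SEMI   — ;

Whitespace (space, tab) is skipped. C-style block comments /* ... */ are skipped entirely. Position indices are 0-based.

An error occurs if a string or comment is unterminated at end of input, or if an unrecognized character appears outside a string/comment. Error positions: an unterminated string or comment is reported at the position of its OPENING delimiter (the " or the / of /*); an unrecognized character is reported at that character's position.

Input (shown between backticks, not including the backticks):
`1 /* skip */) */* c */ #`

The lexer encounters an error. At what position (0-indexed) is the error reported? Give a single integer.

Answer: 23

Derivation:
pos=0: emit NUM '1' (now at pos=1)
pos=2: enter COMMENT mode (saw '/*')
exit COMMENT mode (now at pos=12)
pos=12: emit RPAREN ')'
pos=14: emit STAR '*'
pos=15: enter COMMENT mode (saw '/*')
exit COMMENT mode (now at pos=22)
pos=23: ERROR — unrecognized char '#'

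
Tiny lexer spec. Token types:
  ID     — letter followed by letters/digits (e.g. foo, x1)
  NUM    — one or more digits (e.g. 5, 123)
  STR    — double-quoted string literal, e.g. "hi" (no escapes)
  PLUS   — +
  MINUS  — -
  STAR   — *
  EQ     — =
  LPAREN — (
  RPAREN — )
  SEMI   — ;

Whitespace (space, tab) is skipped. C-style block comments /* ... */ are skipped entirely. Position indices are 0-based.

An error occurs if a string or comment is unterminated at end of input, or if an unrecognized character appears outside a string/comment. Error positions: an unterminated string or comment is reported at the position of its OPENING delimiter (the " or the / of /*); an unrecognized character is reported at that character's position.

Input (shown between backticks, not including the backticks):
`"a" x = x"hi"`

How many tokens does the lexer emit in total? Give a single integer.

Answer: 5

Derivation:
pos=0: enter STRING mode
pos=0: emit STR "a" (now at pos=3)
pos=4: emit ID 'x' (now at pos=5)
pos=6: emit EQ '='
pos=8: emit ID 'x' (now at pos=9)
pos=9: enter STRING mode
pos=9: emit STR "hi" (now at pos=13)
DONE. 5 tokens: [STR, ID, EQ, ID, STR]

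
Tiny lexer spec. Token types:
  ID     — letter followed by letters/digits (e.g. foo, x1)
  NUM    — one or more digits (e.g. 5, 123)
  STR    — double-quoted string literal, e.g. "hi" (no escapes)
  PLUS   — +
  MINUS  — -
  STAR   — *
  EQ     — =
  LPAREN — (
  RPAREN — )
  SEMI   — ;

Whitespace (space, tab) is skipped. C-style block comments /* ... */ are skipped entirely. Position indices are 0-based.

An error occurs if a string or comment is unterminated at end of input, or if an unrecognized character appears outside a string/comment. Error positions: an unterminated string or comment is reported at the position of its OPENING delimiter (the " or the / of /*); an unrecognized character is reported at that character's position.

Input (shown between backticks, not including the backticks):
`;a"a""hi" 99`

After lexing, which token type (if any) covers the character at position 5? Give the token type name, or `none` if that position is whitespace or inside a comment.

pos=0: emit SEMI ';'
pos=1: emit ID 'a' (now at pos=2)
pos=2: enter STRING mode
pos=2: emit STR "a" (now at pos=5)
pos=5: enter STRING mode
pos=5: emit STR "hi" (now at pos=9)
pos=10: emit NUM '99' (now at pos=12)
DONE. 5 tokens: [SEMI, ID, STR, STR, NUM]
Position 5: char is '"' -> STR

Answer: STR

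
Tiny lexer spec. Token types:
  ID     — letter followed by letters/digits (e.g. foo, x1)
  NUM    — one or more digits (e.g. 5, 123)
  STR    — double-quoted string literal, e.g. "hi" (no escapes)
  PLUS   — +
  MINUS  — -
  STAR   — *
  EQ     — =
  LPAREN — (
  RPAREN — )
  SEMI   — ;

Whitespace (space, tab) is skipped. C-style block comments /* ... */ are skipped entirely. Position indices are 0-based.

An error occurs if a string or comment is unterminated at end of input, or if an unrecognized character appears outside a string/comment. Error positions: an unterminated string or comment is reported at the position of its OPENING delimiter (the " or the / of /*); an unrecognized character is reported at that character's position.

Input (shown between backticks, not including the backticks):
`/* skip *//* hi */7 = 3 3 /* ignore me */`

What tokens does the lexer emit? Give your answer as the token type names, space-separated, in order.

pos=0: enter COMMENT mode (saw '/*')
exit COMMENT mode (now at pos=10)
pos=10: enter COMMENT mode (saw '/*')
exit COMMENT mode (now at pos=18)
pos=18: emit NUM '7' (now at pos=19)
pos=20: emit EQ '='
pos=22: emit NUM '3' (now at pos=23)
pos=24: emit NUM '3' (now at pos=25)
pos=26: enter COMMENT mode (saw '/*')
exit COMMENT mode (now at pos=41)
DONE. 4 tokens: [NUM, EQ, NUM, NUM]

Answer: NUM EQ NUM NUM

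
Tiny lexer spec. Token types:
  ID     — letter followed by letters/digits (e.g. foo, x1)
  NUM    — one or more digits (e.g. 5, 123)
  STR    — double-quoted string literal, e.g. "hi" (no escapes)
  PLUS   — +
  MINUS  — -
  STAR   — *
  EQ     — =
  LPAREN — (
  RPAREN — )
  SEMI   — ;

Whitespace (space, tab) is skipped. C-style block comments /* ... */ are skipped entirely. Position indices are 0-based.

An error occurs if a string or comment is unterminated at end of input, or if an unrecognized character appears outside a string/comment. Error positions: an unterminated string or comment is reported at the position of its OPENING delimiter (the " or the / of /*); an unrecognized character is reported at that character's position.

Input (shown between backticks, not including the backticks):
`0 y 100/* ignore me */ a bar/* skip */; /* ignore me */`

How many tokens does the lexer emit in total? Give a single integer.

Answer: 6

Derivation:
pos=0: emit NUM '0' (now at pos=1)
pos=2: emit ID 'y' (now at pos=3)
pos=4: emit NUM '100' (now at pos=7)
pos=7: enter COMMENT mode (saw '/*')
exit COMMENT mode (now at pos=22)
pos=23: emit ID 'a' (now at pos=24)
pos=25: emit ID 'bar' (now at pos=28)
pos=28: enter COMMENT mode (saw '/*')
exit COMMENT mode (now at pos=38)
pos=38: emit SEMI ';'
pos=40: enter COMMENT mode (saw '/*')
exit COMMENT mode (now at pos=55)
DONE. 6 tokens: [NUM, ID, NUM, ID, ID, SEMI]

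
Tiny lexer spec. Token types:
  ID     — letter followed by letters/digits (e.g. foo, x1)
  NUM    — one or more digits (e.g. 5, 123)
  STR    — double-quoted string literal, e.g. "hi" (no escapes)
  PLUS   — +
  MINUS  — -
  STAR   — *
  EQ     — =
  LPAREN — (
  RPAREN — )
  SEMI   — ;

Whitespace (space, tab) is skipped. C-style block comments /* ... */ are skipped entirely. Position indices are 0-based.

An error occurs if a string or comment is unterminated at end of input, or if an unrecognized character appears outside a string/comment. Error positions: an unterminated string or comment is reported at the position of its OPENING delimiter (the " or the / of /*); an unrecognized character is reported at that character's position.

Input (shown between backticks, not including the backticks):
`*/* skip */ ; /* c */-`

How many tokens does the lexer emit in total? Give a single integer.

Answer: 3

Derivation:
pos=0: emit STAR '*'
pos=1: enter COMMENT mode (saw '/*')
exit COMMENT mode (now at pos=11)
pos=12: emit SEMI ';'
pos=14: enter COMMENT mode (saw '/*')
exit COMMENT mode (now at pos=21)
pos=21: emit MINUS '-'
DONE. 3 tokens: [STAR, SEMI, MINUS]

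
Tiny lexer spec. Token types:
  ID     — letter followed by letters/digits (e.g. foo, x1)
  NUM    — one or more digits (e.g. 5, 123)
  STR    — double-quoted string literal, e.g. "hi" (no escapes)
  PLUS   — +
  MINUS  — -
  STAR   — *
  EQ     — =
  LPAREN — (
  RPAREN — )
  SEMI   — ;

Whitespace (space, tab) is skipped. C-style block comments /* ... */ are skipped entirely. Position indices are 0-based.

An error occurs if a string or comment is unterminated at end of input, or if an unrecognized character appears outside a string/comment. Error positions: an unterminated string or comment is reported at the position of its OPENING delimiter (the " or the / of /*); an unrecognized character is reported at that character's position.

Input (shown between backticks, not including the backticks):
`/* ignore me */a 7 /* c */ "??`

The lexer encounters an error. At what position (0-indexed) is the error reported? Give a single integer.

pos=0: enter COMMENT mode (saw '/*')
exit COMMENT mode (now at pos=15)
pos=15: emit ID 'a' (now at pos=16)
pos=17: emit NUM '7' (now at pos=18)
pos=19: enter COMMENT mode (saw '/*')
exit COMMENT mode (now at pos=26)
pos=27: enter STRING mode
pos=27: ERROR — unterminated string

Answer: 27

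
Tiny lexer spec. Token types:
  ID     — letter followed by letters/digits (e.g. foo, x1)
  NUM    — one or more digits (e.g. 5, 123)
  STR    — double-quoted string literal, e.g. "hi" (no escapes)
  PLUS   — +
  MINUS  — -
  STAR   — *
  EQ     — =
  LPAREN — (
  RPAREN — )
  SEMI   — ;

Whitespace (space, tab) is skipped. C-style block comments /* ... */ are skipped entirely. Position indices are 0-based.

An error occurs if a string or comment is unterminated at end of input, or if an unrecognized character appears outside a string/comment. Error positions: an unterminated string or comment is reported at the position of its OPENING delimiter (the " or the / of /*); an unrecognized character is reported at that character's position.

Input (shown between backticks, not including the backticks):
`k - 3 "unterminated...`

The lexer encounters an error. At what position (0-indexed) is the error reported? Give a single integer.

Answer: 6

Derivation:
pos=0: emit ID 'k' (now at pos=1)
pos=2: emit MINUS '-'
pos=4: emit NUM '3' (now at pos=5)
pos=6: enter STRING mode
pos=6: ERROR — unterminated string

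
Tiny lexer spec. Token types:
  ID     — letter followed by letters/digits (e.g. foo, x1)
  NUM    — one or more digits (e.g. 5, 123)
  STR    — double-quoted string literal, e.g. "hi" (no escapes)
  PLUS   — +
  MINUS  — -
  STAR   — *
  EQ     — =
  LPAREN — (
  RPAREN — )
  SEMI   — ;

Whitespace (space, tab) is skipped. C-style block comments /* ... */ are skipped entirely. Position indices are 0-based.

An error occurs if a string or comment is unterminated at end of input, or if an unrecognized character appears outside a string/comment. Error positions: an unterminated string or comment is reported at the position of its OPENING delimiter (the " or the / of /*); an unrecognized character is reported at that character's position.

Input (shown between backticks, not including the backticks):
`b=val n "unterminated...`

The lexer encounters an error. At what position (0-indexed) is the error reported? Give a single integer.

Answer: 8

Derivation:
pos=0: emit ID 'b' (now at pos=1)
pos=1: emit EQ '='
pos=2: emit ID 'val' (now at pos=5)
pos=6: emit ID 'n' (now at pos=7)
pos=8: enter STRING mode
pos=8: ERROR — unterminated string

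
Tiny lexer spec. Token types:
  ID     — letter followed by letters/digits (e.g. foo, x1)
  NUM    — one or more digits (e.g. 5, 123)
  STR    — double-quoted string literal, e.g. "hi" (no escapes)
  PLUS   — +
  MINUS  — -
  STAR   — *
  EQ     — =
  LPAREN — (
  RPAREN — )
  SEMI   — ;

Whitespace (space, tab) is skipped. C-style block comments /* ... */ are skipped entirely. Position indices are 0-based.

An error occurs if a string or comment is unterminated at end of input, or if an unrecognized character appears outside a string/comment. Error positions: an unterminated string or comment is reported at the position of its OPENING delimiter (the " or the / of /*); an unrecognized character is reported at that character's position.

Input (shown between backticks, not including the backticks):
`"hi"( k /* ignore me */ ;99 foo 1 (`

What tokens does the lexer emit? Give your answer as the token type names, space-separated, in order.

pos=0: enter STRING mode
pos=0: emit STR "hi" (now at pos=4)
pos=4: emit LPAREN '('
pos=6: emit ID 'k' (now at pos=7)
pos=8: enter COMMENT mode (saw '/*')
exit COMMENT mode (now at pos=23)
pos=24: emit SEMI ';'
pos=25: emit NUM '99' (now at pos=27)
pos=28: emit ID 'foo' (now at pos=31)
pos=32: emit NUM '1' (now at pos=33)
pos=34: emit LPAREN '('
DONE. 8 tokens: [STR, LPAREN, ID, SEMI, NUM, ID, NUM, LPAREN]

Answer: STR LPAREN ID SEMI NUM ID NUM LPAREN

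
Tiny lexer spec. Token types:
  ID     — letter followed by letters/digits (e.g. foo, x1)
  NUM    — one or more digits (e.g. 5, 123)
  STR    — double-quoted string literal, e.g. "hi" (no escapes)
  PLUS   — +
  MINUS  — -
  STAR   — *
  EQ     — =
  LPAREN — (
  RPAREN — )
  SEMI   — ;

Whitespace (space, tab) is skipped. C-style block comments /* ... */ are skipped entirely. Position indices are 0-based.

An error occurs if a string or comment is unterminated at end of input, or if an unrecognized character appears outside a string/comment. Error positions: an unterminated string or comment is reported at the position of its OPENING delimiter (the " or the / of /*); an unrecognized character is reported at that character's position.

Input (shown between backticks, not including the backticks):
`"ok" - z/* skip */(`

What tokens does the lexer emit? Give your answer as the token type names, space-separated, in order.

Answer: STR MINUS ID LPAREN

Derivation:
pos=0: enter STRING mode
pos=0: emit STR "ok" (now at pos=4)
pos=5: emit MINUS '-'
pos=7: emit ID 'z' (now at pos=8)
pos=8: enter COMMENT mode (saw '/*')
exit COMMENT mode (now at pos=18)
pos=18: emit LPAREN '('
DONE. 4 tokens: [STR, MINUS, ID, LPAREN]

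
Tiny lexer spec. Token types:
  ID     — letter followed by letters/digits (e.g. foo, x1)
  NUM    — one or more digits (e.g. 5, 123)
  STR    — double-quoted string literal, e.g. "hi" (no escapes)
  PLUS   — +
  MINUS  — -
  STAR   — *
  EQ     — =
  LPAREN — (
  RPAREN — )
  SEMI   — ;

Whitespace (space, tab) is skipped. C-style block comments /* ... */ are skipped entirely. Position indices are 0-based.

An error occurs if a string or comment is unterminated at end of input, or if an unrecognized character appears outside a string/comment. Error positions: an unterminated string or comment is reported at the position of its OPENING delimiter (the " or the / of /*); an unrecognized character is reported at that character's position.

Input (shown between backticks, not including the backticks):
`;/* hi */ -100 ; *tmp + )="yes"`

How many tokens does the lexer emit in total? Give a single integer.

pos=0: emit SEMI ';'
pos=1: enter COMMENT mode (saw '/*')
exit COMMENT mode (now at pos=9)
pos=10: emit MINUS '-'
pos=11: emit NUM '100' (now at pos=14)
pos=15: emit SEMI ';'
pos=17: emit STAR '*'
pos=18: emit ID 'tmp' (now at pos=21)
pos=22: emit PLUS '+'
pos=24: emit RPAREN ')'
pos=25: emit EQ '='
pos=26: enter STRING mode
pos=26: emit STR "yes" (now at pos=31)
DONE. 10 tokens: [SEMI, MINUS, NUM, SEMI, STAR, ID, PLUS, RPAREN, EQ, STR]

Answer: 10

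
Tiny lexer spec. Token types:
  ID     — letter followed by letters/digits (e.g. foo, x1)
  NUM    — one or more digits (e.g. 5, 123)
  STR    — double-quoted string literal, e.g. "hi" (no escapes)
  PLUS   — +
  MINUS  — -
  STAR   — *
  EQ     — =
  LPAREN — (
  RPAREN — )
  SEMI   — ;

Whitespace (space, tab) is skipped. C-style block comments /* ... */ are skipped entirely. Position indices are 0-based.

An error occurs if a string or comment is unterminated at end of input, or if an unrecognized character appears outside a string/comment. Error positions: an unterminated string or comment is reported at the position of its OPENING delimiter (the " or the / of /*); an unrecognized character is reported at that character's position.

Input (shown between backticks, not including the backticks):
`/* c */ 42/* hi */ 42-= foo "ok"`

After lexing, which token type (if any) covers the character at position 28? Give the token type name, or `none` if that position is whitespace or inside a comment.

Answer: STR

Derivation:
pos=0: enter COMMENT mode (saw '/*')
exit COMMENT mode (now at pos=7)
pos=8: emit NUM '42' (now at pos=10)
pos=10: enter COMMENT mode (saw '/*')
exit COMMENT mode (now at pos=18)
pos=19: emit NUM '42' (now at pos=21)
pos=21: emit MINUS '-'
pos=22: emit EQ '='
pos=24: emit ID 'foo' (now at pos=27)
pos=28: enter STRING mode
pos=28: emit STR "ok" (now at pos=32)
DONE. 6 tokens: [NUM, NUM, MINUS, EQ, ID, STR]
Position 28: char is '"' -> STR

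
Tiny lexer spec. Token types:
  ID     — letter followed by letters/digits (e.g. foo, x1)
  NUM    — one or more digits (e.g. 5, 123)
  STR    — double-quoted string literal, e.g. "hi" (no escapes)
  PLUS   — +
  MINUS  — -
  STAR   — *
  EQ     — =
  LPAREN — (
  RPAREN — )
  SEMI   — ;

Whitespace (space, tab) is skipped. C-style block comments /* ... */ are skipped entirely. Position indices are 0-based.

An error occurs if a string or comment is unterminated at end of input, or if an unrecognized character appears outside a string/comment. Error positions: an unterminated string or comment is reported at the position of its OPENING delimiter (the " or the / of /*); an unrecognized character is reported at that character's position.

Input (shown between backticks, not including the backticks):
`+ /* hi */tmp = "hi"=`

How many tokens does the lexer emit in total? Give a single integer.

pos=0: emit PLUS '+'
pos=2: enter COMMENT mode (saw '/*')
exit COMMENT mode (now at pos=10)
pos=10: emit ID 'tmp' (now at pos=13)
pos=14: emit EQ '='
pos=16: enter STRING mode
pos=16: emit STR "hi" (now at pos=20)
pos=20: emit EQ '='
DONE. 5 tokens: [PLUS, ID, EQ, STR, EQ]

Answer: 5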